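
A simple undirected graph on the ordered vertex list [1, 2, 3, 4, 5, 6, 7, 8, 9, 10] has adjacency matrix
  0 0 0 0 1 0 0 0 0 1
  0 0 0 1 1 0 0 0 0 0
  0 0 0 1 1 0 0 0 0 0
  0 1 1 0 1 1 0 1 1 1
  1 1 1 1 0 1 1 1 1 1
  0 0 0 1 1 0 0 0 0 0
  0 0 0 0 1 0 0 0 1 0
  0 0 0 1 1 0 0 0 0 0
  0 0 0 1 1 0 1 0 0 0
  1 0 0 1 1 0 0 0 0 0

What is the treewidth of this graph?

A width-2 tree decomposition is:
Bags: B1 = {2, 4, 5}  B2 = {4, 5, 10}  B3 = {4, 5, 9}  B4 = {4, 5, 6}  B5 = {1, 5, 10}  B6 = {4, 5, 8}  B7 = {3, 4, 5}  B8 = {5, 7, 9}
Tree: B1–B2, B1–B3, B3–B4, B2–B5, B3–B6, B1–B7, B3–B8
Every bag has size at most 3, so the width is 3 − 1 = 2 and tw(G) ≤ 2. For the lower bound, the 3 vertices {1, 5, 10} are pairwise adjacent, and any tree decomposition puts a clique entirely inside one bag — forcing width ≥ 2. Therefore the treewidth is 2.

2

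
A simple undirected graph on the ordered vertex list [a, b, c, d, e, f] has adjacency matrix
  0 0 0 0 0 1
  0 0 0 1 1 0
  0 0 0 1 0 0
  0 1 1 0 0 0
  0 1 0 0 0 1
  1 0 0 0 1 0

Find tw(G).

A width-1 tree decomposition is:
Bags: B1 = {a, f}  B2 = {e, f}  B3 = {b, e}  B4 = {b, d}  B5 = {c, d}
Tree: B1–B2, B2–B3, B3–B4, B4–B5
Every bag has size at most 2, so the width is 2 − 1 = 1 and tw(G) ≤ 1. Any graph with an edge has treewidth ≥ 1, and G has the edge a–f. Combining the bounds, tw(G) = 1.

1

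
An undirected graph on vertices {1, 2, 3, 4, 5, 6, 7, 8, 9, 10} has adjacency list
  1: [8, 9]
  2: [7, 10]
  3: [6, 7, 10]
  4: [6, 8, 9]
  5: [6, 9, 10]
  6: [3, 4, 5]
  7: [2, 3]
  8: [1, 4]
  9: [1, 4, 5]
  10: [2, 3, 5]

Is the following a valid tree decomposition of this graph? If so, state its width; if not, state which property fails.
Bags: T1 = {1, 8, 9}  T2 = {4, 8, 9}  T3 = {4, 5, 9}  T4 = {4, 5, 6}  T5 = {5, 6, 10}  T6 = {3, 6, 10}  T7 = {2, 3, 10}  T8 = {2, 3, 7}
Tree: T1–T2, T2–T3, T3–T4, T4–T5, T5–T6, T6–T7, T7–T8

Yes; width 2.

Checking the three conditions: (i) the bags cover all of {1, 2, 3, 4, 5, 6, 7, 8, 9, 10}; (ii) for each edge, some bag contains both endpoints; (iii) the bags containing any fixed vertex form a subtree. All hold, so the decomposition is valid with width 3 − 1 = 2.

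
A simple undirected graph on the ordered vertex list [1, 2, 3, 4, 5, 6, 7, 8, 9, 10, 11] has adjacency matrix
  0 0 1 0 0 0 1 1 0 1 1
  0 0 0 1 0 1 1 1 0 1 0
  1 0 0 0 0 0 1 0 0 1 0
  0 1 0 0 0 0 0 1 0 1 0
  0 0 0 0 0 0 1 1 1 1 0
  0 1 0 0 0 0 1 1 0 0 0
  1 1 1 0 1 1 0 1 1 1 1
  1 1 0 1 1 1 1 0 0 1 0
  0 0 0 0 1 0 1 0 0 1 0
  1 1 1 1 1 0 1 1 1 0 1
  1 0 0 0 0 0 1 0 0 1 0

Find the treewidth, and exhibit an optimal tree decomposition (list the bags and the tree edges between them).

The largest bag has 4 vertices, giving width 3; this decomposition certifies tw(G) ≤ 3. On the other hand G contains the 4-clique {2, 4, 8, 10}. A clique must lie in a single bag of any decomposition, so no decomposition can have width below 3. Hence tw(G) = 3 exactly.

Treewidth 3.
One such decomposition:
Bags: B1 = {2, 6, 7, 8}  B2 = {2, 7, 8, 10}  B3 = {1, 7, 8, 10}  B4 = {5, 7, 8, 10}  B5 = {1, 3, 7, 10}  B6 = {5, 7, 9, 10}  B7 = {1, 7, 10, 11}  B8 = {2, 4, 8, 10}
Tree: B1–B2, B2–B3, B2–B4, B3–B5, B4–B6, B3–B7, B2–B8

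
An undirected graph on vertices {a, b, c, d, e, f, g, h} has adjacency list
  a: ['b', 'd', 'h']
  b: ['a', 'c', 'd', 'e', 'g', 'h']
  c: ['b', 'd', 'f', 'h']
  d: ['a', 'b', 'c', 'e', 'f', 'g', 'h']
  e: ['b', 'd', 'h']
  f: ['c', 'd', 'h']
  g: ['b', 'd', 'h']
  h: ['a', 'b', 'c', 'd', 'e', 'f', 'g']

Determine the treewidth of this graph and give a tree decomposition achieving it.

Every bag has size at most 4, so the width is 4 − 1 = 3 and tw(G) ≤ 3. On the other hand G contains the 4-clique {c, d, f, h}. A clique must lie in a single bag of any decomposition, so no decomposition can have width below 3. Hence tw(G) = 3 exactly.

Treewidth 3.
One optimal decomposition is:
Bags: B1 = {b, d, e, h}  B2 = {b, c, d, h}  B3 = {a, b, d, h}  B4 = {c, d, f, h}  B5 = {b, d, g, h}
Tree: B1–B2, B2–B3, B2–B4, B2–B5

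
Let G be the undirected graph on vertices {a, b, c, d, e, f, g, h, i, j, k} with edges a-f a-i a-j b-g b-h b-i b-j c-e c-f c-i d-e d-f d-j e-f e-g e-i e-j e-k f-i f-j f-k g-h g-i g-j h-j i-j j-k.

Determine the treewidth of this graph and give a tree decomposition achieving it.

Every bag has size at most 4, so the width is 4 − 1 = 3 and tw(G) ≤ 3. For the lower bound, the 4 vertices {e, g, i, j} are pairwise adjacent, and any tree decomposition puts a clique entirely inside one bag — forcing width ≥ 3. Hence tw(G) = 3 exactly.

Treewidth 3.
One optimal decomposition is:
Bags: B1 = {e, f, i, j}  B2 = {e, g, i, j}  B3 = {e, f, j, k}  B4 = {a, f, i, j}  B5 = {b, g, i, j}  B6 = {b, g, h, j}  B7 = {d, e, f, j}  B8 = {c, e, f, i}
Tree: B1–B2, B1–B3, B1–B4, B2–B5, B5–B6, B3–B7, B1–B8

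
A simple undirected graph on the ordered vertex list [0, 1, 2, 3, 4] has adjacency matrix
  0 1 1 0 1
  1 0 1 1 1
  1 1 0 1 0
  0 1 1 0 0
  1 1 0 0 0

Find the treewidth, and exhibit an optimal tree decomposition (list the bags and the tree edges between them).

Treewidth 2.
One such decomposition:
Bags: B1 = {1, 2, 3}  B2 = {0, 1, 2}  B3 = {0, 1, 4}
Tree: B1–B2, B2–B3

Each bag holds 3 vertices, so the decomposition has width 2, which upper-bounds the treewidth. For the lower bound, the 3 vertices {0, 1, 2} are pairwise adjacent, and any tree decomposition puts a clique entirely inside one bag — forcing width ≥ 2. Hence tw(G) = 2 exactly.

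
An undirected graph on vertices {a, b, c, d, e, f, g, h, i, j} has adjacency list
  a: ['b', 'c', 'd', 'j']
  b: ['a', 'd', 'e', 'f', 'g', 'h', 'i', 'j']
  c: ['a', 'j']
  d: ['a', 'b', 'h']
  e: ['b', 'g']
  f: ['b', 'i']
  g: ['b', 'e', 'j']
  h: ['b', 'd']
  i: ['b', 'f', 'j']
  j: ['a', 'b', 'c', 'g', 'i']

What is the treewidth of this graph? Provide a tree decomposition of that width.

The largest bag has 3 vertices, giving width 2; this decomposition certifies tw(G) ≤ 2. For the lower bound, the 3 vertices {a, c, j} are pairwise adjacent, and any tree decomposition puts a clique entirely inside one bag — forcing width ≥ 2. Therefore the treewidth is 2.

Treewidth 2.
Bags: B1 = {a, b, j}  B2 = {a, b, d}  B3 = {b, g, j}  B4 = {b, d, h}  B5 = {a, c, j}  B6 = {b, i, j}  B7 = {b, f, i}  B8 = {b, e, g}
Tree: B1–B2, B1–B3, B2–B4, B1–B5, B1–B6, B6–B7, B3–B8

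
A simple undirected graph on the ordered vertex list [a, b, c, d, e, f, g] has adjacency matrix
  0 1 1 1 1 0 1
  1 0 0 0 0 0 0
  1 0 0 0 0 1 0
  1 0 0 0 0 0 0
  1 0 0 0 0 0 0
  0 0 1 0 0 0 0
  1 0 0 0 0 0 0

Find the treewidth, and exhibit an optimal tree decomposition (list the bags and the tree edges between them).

Each bag holds 2 vertices, so the decomposition has width 1, which upper-bounds the treewidth. Since G has at least one edge (e.g. c–a), it is not an edgeless graph, so tw(G) ≥ 1. Therefore the treewidth is 1.

Treewidth 1.
One optimal decomposition is:
Bags: B1 = {a, c}  B2 = {a, b}  B3 = {a, d}  B4 = {a, e}  B5 = {c, f}  B6 = {a, g}
Tree: B1–B2, B1–B3, B3–B4, B1–B5, B3–B6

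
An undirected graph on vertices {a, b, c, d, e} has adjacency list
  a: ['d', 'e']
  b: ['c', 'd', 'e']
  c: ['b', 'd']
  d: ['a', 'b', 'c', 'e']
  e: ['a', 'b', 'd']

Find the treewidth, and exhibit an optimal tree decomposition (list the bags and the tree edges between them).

The largest bag has 3 vertices, giving width 2; this decomposition certifies tw(G) ≤ 2. Conversely, {a, d, e} is a clique of size 3, and the vertices of any clique must share a bag in every tree decomposition; so some bag has ≥ 3 vertices and tw(G) ≥ 2. Hence tw(G) = 2 exactly.

Treewidth 2.
One optimal decomposition is:
Bags: B1 = {b, d, e}  B2 = {a, d, e}  B3 = {b, c, d}
Tree: B1–B2, B1–B3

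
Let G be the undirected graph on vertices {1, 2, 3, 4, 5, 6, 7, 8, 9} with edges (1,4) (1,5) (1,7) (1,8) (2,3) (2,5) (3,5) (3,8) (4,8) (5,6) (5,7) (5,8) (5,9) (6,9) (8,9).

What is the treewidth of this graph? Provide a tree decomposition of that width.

Treewidth 2.
One optimal decomposition is:
Bags: B1 = {1, 5, 8}  B2 = {5, 8, 9}  B3 = {3, 5, 8}  B4 = {1, 5, 7}  B5 = {5, 6, 9}  B6 = {2, 3, 5}  B7 = {1, 4, 8}
Tree: B1–B2, B2–B3, B1–B4, B2–B5, B3–B6, B1–B7

Each bag holds 3 vertices, so the decomposition has width 2, which upper-bounds the treewidth. Conversely, {1, 4, 8} is a clique of size 3, and the vertices of any clique must share a bag in every tree decomposition; so some bag has ≥ 3 vertices and tw(G) ≥ 2. Hence tw(G) = 2 exactly.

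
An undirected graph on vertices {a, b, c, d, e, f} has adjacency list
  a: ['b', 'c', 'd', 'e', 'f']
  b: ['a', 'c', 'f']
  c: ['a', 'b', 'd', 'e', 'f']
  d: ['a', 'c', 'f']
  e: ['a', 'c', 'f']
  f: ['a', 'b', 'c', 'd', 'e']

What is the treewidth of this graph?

3

A width-3 tree decomposition is:
Bags: B1 = {a, b, c, f}  B2 = {a, c, e, f}  B3 = {a, c, d, f}
Tree: B1–B2, B1–B3
Each bag holds 4 vertices, so the decomposition has width 3, which upper-bounds the treewidth. On the other hand G contains the 4-clique {a, c, d, f}. A clique must lie in a single bag of any decomposition, so no decomposition can have width below 3. Hence tw(G) = 3 exactly.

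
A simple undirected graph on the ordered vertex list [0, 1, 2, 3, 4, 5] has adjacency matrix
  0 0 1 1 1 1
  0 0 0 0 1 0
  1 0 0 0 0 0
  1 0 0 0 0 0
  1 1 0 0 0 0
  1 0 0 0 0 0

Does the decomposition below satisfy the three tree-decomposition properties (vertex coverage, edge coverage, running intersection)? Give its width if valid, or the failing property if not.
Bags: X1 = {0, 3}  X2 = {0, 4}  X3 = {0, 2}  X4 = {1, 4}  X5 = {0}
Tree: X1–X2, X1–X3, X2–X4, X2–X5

No — vertex 5 appears in no bag.

A tree decomposition must satisfy three properties: every vertex lies in some bag; for every edge, both endpoints lie together in some bag; and for every vertex, the bags containing it form a connected subtree. Here vertex 5 appears in no bag, so the decomposition is invalid.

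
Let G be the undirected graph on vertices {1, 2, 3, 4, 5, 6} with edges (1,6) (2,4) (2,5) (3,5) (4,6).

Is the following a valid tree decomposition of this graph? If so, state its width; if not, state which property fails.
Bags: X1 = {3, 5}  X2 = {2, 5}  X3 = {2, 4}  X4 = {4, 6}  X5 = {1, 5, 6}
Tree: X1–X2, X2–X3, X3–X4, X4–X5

A tree decomposition must satisfy three properties: every vertex lies in some bag; for every edge, both endpoints lie together in some bag; and for every vertex, the bags containing it form a connected subtree. Here bags containing vertex 5 are not connected in the tree, so the decomposition is invalid.

No — bags containing vertex 5 are not connected in the tree.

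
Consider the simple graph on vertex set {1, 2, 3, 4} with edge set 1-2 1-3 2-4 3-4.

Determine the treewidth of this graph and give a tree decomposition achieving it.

Every bag has size at most 3, so the width is 3 − 1 = 2 and tw(G) ≤ 2. The edges 4–3–1–2–4 form a cycle, so G is not a tree and its treewidth is at least 2. Combining the bounds, tw(G) = 2.

Treewidth 2.
One such decomposition:
Bags: B1 = {1, 3, 4}  B2 = {1, 2, 4}
Tree: B1–B2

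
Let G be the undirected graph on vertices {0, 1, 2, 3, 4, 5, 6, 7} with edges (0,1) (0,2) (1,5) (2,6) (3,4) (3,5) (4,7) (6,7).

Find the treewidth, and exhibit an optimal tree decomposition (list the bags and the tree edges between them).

Every bag has size at most 3, so the width is 3 − 1 = 2 and tw(G) ≤ 2. The edges 4–7–6–2–0–1–5–3–4 form a cycle, so G is not a tree and its treewidth is at least 2. The upper and lower bounds meet at 2, so that is the treewidth.

Treewidth 2.
Bags: B1 = {4, 6, 7}  B2 = {2, 4, 6}  B3 = {0, 2, 4}  B4 = {0, 1, 4}  B5 = {1, 4, 5}  B6 = {3, 4, 5}
Tree: B1–B2, B2–B3, B3–B4, B4–B5, B5–B6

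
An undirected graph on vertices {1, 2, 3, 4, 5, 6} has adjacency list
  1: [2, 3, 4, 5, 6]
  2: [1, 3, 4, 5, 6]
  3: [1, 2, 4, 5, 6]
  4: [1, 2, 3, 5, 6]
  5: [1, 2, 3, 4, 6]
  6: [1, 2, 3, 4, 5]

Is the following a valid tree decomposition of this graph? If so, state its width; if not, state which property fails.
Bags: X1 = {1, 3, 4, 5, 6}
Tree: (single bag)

No — vertex 2 appears in no bag.

A tree decomposition must satisfy three properties: every vertex lies in some bag; for every edge, both endpoints lie together in some bag; and for every vertex, the bags containing it form a connected subtree. Here vertex 2 appears in no bag, so the decomposition is invalid.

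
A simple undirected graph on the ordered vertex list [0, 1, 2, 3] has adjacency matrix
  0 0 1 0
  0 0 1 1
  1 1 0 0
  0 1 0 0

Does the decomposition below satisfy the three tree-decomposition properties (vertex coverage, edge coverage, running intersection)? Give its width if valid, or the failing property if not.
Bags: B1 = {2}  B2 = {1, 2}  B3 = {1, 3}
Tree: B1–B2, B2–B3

No — vertex 0 appears in no bag.

A tree decomposition must satisfy three properties: every vertex lies in some bag; for every edge, both endpoints lie together in some bag; and for every vertex, the bags containing it form a connected subtree. Here vertex 0 appears in no bag, so the decomposition is invalid.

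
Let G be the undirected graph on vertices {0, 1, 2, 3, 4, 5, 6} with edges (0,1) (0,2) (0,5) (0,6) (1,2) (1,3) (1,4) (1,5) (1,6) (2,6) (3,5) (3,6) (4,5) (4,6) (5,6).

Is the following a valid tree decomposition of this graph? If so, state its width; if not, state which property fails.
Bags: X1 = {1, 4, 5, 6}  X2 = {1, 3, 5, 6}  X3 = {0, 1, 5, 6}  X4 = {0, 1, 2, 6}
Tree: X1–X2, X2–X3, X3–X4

Yes; width 3.

Vertex coverage: the bags together contain {0, 1, 2, 3, 4, 5, 6}, the full vertex set. Edge coverage: each edge of G has both endpoints in at least one bag. Running intersection: for every vertex, the bags containing it form a connected subtree. All three properties hold, so this is a valid tree decomposition of width max|bag| − 1 = 3, and hence tw(G) ≤ 3.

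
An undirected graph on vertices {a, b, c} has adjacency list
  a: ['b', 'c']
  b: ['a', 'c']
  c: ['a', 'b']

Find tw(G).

2

A width-2 tree decomposition is:
Bags: B1 = {a, b, c}
Tree: (single bag)
With just one bag of size 3, the width is 3 − 1 = 2, so tw(G) ≤ 2. For the lower bound, the 3 vertices {a, b, c} are pairwise adjacent, and any tree decomposition puts a clique entirely inside one bag — forcing width ≥ 2. Hence tw(G) = 2 exactly.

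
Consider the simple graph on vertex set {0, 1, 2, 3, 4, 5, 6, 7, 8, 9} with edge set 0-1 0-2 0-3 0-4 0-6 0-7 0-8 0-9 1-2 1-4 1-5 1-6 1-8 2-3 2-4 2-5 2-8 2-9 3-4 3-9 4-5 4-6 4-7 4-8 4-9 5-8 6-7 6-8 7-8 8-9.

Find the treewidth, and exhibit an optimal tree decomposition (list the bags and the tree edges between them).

Treewidth 4.
One optimal decomposition is:
Bags: B1 = {0, 1, 2, 4, 8}  B2 = {1, 2, 4, 5, 8}  B3 = {0, 2, 4, 8, 9}  B4 = {0, 1, 4, 6, 8}  B5 = {0, 4, 6, 7, 8}  B6 = {0, 2, 3, 4, 9}
Tree: B1–B2, B1–B3, B1–B4, B4–B5, B3–B6

Every bag has size at most 5, so the width is 5 − 1 = 4 and tw(G) ≤ 4. For the lower bound, the 5 vertices {0, 1, 2, 4, 8} are pairwise adjacent, and any tree decomposition puts a clique entirely inside one bag — forcing width ≥ 4. Therefore the treewidth is 4.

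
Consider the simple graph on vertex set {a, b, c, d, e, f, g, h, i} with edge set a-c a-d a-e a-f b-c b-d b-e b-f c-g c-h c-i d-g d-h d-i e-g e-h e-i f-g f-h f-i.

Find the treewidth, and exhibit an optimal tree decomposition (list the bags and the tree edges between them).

The largest bag has 5 vertices, giving width 4; this decomposition certifies tw(G) ≤ 4. For the lower bound: the 5 vertex sets {a,e}, {c,g}, {d,i}, {f}, {b} are disjoint, each induces a connected subgraph, and every pair is joined by at least one edge of G. Contracting each set to a single vertex therefore yields K_{5} as a minor, and since treewidth is minor-monotone, tw(G) ≥ tw(K_{5}) = 4. Combining the bounds, tw(G) = 4.

Treewidth 4.
One such decomposition:
Bags: B1 = {a, c, d, e, f}  B2 = {c, d, e, f, g}  B3 = {c, d, e, f, i}  B4 = {b, c, d, e, f}  B5 = {c, d, e, f, h}
Tree: B1–B2, B2–B3, B3–B4, B4–B5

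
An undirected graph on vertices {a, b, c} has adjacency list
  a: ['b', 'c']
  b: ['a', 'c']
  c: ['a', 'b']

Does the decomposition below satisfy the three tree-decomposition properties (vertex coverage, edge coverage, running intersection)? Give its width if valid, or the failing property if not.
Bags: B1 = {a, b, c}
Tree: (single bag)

Vertex coverage: the bags together contain {a, b, c}, the full vertex set. Edge coverage: each edge of G has both endpoints in at least one bag. Running intersection: for every vertex, the bags containing it form a connected subtree. All three properties hold, so this is a valid tree decomposition of width max|bag| − 1 = 2, and hence tw(G) ≤ 2.

Yes; width 2.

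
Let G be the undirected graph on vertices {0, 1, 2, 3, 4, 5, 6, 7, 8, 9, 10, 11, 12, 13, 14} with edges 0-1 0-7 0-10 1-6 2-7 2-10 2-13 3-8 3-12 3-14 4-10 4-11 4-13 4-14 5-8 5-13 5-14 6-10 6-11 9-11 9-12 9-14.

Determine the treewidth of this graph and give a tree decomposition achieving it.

Each bag holds 4 vertices, so the decomposition has width 3, which upper-bounds the treewidth. For the lower bound: the 4 vertex sets {0,1,7}, {6}, {10}, {2,4,11,13} are disjoint, each induces a connected subgraph, and every pair is joined by at least one edge of G. Contracting each set to a single vertex therefore yields K_{4} as a minor, and since treewidth is minor-monotone, tw(G) ≥ tw(K_{4}) = 3. The upper and lower bounds meet at 3, so that is the treewidth.

Treewidth 3.
Bags: B1 = {0, 1, 6, 7}  B2 = {0, 6, 7, 10}  B3 = {2, 6, 7, 10}  B4 = {2, 6, 10, 11}  B5 = {2, 4, 10, 11}  B6 = {2, 4, 11, 13}  B7 = {4, 9, 11, 13}  B8 = {4, 9, 13, 14}  B9 = {5, 9, 13, 14}  B10 = {5, 9, 12, 14}  B11 = {3, 5, 12, 14}  B12 = {3, 5, 8, 12}
Tree: B1–B2, B2–B3, B3–B4, B4–B5, B5–B6, B6–B7, B7–B8, B8–B9, B9–B10, B10–B11, B11–B12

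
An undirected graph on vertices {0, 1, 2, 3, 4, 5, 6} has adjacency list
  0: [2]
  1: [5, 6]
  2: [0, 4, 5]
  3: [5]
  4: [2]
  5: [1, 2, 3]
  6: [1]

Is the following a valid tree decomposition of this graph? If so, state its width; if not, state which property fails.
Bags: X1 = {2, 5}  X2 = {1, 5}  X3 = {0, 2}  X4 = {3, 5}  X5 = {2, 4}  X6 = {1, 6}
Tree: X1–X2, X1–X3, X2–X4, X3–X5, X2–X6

Every vertex of G appears in some bag (union = {0, 1, 2, 3, 4, 5, 6}); every edge is covered by a bag; and for each vertex v the set of bags containing v is connected in the bag tree. The decomposition is therefore valid. The largest bag has 2 vertices, so the width is 1.

Yes; width 1.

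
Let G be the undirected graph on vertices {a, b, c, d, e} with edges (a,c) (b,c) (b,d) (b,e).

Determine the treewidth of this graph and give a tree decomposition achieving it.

Treewidth 1.
One optimal decomposition is:
Bags: B1 = {b, d}  B2 = {b, c}  B3 = {b, e}  B4 = {a, c}
Tree: B1–B2, B2–B3, B2–B4

Each bag holds 2 vertices, so the decomposition has width 1, which upper-bounds the treewidth. Since G has at least one edge (e.g. d–b), it is not an edgeless graph, so tw(G) ≥ 1. Therefore the treewidth is 1.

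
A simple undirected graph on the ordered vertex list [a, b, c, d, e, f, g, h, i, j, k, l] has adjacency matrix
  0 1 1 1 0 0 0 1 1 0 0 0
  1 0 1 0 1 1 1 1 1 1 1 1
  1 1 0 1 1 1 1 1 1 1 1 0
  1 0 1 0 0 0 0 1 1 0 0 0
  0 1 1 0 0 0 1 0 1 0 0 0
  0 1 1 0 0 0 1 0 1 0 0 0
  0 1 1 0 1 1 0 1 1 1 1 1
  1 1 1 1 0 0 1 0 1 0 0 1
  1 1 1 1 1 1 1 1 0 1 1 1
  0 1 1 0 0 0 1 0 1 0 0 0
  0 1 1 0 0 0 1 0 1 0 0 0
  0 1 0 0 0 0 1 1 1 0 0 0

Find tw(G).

A width-4 tree decomposition is:
Bags: B1 = {b, c, g, h, i}  B2 = {b, g, h, i, l}  B3 = {b, c, f, g, i}  B4 = {a, b, c, h, i}  B5 = {b, c, e, g, i}  B6 = {b, c, g, i, k}  B7 = {b, c, g, i, j}  B8 = {a, c, d, h, i}
Tree: B1–B2, B1–B3, B1–B4, B3–B5, B5–B6, B5–B7, B4–B8
The largest bag has 5 vertices, giving width 4; this decomposition certifies tw(G) ≤ 4. For the lower bound, the 5 vertices {a, c, d, h, i} are pairwise adjacent, and any tree decomposition puts a clique entirely inside one bag — forcing width ≥ 4. Hence tw(G) = 4 exactly.

4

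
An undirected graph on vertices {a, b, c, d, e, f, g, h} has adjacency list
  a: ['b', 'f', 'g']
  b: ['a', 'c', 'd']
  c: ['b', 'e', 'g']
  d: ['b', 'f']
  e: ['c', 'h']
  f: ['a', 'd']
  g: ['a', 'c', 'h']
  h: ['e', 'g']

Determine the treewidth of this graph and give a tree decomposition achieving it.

Each bag holds 3 vertices, so the decomposition has width 2, which upper-bounds the treewidth. The edges e–h–g–c–e form a cycle, so G is not a tree and its treewidth is at least 2. Therefore the treewidth is 2.

Treewidth 2.
One optimal decomposition is:
Bags: B1 = {c, e, h}  B2 = {c, g, h}  B3 = {b, c, g}  B4 = {a, b, g}  B5 = {a, b, d}  B6 = {a, d, f}
Tree: B1–B2, B2–B3, B3–B4, B4–B5, B5–B6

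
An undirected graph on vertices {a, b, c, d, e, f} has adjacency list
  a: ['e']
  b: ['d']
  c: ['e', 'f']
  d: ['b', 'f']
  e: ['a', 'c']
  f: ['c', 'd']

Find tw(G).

1

A width-1 tree decomposition is:
Bags: B1 = {b, d}  B2 = {d, f}  B3 = {c, f}  B4 = {c, e}  B5 = {a, e}
Tree: B1–B2, B2–B3, B3–B4, B4–B5
The largest bag has 2 vertices, giving width 1; this decomposition certifies tw(G) ≤ 1. G has an edge, so its treewidth is at least 1. Combining the bounds, tw(G) = 1.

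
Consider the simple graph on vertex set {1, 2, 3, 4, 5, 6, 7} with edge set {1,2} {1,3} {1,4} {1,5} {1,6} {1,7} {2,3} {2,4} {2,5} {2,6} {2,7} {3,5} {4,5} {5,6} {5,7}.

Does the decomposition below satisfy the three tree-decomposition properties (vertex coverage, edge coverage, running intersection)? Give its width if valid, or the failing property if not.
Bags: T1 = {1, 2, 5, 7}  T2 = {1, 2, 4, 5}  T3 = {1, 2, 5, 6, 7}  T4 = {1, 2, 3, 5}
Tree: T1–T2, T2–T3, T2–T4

No — bags containing vertex 7 are not connected in the tree.

A tree decomposition must satisfy three properties: every vertex lies in some bag; for every edge, both endpoints lie together in some bag; and for every vertex, the bags containing it form a connected subtree. Here bags containing vertex 7 are not connected in the tree, so the decomposition is invalid.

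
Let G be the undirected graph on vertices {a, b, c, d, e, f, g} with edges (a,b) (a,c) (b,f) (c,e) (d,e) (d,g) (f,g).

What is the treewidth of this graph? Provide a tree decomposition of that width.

Treewidth 2.
Bags: B1 = {c, d, e}  B2 = {a, c, d}  B3 = {a, b, d}  B4 = {b, d, f}  B5 = {d, f, g}
Tree: B1–B2, B2–B3, B3–B4, B4–B5

Every bag has size at most 3, so the width is 3 − 1 = 2 and tw(G) ≤ 2. The edges d–e–c–a–b–f–g–d form a cycle, so G is not a tree and its treewidth is at least 2. Combining the bounds, tw(G) = 2.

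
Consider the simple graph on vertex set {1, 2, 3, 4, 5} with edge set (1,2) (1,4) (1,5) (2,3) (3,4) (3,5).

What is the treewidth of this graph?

A width-2 tree decomposition is:
Bags: B1 = {1, 3, 4}  B2 = {1, 3, 5}  B3 = {1, 2, 3}
Tree: B1–B2, B2–B3
Each bag holds 3 vertices, so the decomposition has width 2, which upper-bounds the treewidth. Since 3–4–1–5–3 is a cycle in G, G is not acyclic. Forests are exactly the graphs of treewidth ≤ 1, so tw(G) ≥ 2. Therefore the treewidth is 2.

2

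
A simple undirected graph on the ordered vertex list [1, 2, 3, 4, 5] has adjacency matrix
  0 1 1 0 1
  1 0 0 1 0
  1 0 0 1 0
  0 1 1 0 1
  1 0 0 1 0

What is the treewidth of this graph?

2

A width-2 tree decomposition is:
Bags: B1 = {1, 3, 4}  B2 = {1, 4, 5}  B3 = {1, 2, 4}
Tree: B1–B2, B2–B3
Every bag has size at most 3, so the width is 3 − 1 = 2 and tw(G) ≤ 2. Since 3–4–5–1–3 is a cycle in G, G is not acyclic. Forests are exactly the graphs of treewidth ≤ 1, so tw(G) ≥ 2. Therefore the treewidth is 2.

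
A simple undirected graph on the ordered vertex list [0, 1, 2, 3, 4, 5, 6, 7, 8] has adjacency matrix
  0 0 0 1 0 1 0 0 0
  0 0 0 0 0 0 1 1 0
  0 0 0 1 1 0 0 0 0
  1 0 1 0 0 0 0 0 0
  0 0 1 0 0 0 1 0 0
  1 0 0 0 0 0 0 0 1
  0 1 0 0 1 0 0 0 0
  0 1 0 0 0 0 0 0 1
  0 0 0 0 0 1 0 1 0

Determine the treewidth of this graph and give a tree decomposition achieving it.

Each bag holds 3 vertices, so the decomposition has width 2, which upper-bounds the treewidth. The edges 5–8–7–1–6–4–2–3–0–5 form a cycle, so G is not a tree and its treewidth is at least 2. Combining the bounds, tw(G) = 2.

Treewidth 2.
One such decomposition:
Bags: B1 = {5, 7, 8}  B2 = {1, 5, 7}  B3 = {1, 5, 6}  B4 = {4, 5, 6}  B5 = {2, 4, 5}  B6 = {2, 3, 5}  B7 = {0, 3, 5}
Tree: B1–B2, B2–B3, B3–B4, B4–B5, B5–B6, B6–B7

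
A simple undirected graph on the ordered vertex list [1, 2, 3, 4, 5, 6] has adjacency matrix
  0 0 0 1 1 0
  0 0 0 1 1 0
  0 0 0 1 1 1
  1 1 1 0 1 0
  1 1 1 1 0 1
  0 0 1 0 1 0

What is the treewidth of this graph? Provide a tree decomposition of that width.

Treewidth 2.
Bags: B1 = {3, 4, 5}  B2 = {2, 4, 5}  B3 = {3, 5, 6}  B4 = {1, 4, 5}
Tree: B1–B2, B1–B3, B2–B4

Each bag holds 3 vertices, so the decomposition has width 2, which upper-bounds the treewidth. On the other hand G contains the 3-clique {1, 4, 5}. A clique must lie in a single bag of any decomposition, so no decomposition can have width below 2. Combining the bounds, tw(G) = 2.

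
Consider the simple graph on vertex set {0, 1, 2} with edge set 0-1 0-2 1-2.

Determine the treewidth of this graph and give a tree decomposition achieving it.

With just one bag of size 3, the width is 3 − 1 = 2, so tw(G) ≤ 2. For the lower bound, the 3 vertices {0, 1, 2} are pairwise adjacent, and any tree decomposition puts a clique entirely inside one bag — forcing width ≥ 2. Therefore the treewidth is 2.

Treewidth 2.
One such decomposition:
Bags: B1 = {0, 1, 2}
Tree: (single bag)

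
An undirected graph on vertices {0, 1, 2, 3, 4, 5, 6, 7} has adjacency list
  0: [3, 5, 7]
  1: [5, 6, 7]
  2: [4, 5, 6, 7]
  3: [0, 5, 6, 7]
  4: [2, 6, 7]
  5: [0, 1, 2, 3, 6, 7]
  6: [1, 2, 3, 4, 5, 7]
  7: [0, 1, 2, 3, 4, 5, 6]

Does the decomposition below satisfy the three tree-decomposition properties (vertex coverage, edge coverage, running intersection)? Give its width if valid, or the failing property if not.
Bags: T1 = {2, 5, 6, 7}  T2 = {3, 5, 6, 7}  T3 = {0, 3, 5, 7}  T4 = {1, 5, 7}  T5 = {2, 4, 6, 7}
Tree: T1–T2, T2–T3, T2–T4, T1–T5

A tree decomposition must satisfy three properties: every vertex lies in some bag; for every edge, both endpoints lie together in some bag; and for every vertex, the bags containing it form a connected subtree. Here edge (6,1) lies in no bag, so the decomposition is invalid.

No — edge (6,1) lies in no bag.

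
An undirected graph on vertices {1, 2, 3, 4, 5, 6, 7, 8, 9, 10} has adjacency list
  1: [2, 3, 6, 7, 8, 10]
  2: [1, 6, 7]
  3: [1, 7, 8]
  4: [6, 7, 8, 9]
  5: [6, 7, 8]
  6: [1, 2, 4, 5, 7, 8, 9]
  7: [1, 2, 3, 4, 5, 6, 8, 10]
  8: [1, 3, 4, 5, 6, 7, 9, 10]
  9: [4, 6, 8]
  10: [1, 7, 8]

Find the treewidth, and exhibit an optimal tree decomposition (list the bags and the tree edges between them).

Treewidth 3.
Bags: B1 = {5, 6, 7, 8}  B2 = {1, 6, 7, 8}  B3 = {1, 7, 8, 10}  B4 = {1, 3, 7, 8}  B5 = {4, 6, 7, 8}  B6 = {1, 2, 6, 7}  B7 = {4, 6, 8, 9}
Tree: B1–B2, B2–B3, B2–B4, B1–B5, B2–B6, B5–B7

Each bag holds 4 vertices, so the decomposition has width 3, which upper-bounds the treewidth. For the lower bound, the 4 vertices {4, 6, 8, 9} are pairwise adjacent, and any tree decomposition puts a clique entirely inside one bag — forcing width ≥ 3. Hence tw(G) = 3 exactly.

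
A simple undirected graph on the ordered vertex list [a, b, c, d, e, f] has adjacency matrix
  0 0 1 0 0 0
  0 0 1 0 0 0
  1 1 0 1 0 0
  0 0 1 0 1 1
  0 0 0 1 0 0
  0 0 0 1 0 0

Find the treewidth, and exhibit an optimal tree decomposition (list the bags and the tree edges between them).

Every bag has size at most 2, so the width is 2 − 1 = 1 and tw(G) ≤ 1. Since G has at least one edge (e.g. c–d), it is not an edgeless graph, so tw(G) ≥ 1. Combining the bounds, tw(G) = 1.

Treewidth 1.
One such decomposition:
Bags: B1 = {c, d}  B2 = {d, e}  B3 = {b, c}  B4 = {d, f}  B5 = {a, c}
Tree: B1–B2, B1–B3, B1–B4, B1–B5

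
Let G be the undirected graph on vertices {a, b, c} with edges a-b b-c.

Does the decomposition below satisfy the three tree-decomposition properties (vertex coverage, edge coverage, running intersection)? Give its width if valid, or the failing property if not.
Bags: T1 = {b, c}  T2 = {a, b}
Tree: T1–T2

Vertex coverage: the bags together contain {a, b, c}, the full vertex set. Edge coverage: each edge of G has both endpoints in at least one bag. Running intersection: for every vertex, the bags containing it form a connected subtree. All three properties hold, so this is a valid tree decomposition of width max|bag| − 1 = 1, and hence tw(G) ≤ 1.

Yes; width 1.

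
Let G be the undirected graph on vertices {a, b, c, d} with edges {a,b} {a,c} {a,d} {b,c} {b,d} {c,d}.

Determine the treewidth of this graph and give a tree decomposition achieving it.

With just one bag of size 4, the width is 4 − 1 = 3, so tw(G) ≤ 3. For the lower bound, the 4 vertices {a, b, c, d} are pairwise adjacent, and any tree decomposition puts a clique entirely inside one bag — forcing width ≥ 3. Therefore the treewidth is 3.

Treewidth 3.
Bags: B1 = {a, b, c, d}
Tree: (single bag)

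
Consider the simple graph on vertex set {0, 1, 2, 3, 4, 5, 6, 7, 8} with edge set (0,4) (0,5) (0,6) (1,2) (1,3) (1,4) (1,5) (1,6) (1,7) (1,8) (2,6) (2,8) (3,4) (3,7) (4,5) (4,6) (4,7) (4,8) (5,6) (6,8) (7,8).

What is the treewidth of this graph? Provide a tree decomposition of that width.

Treewidth 3.
Bags: B1 = {1, 4, 6, 8}  B2 = {1, 4, 5, 6}  B3 = {0, 4, 5, 6}  B4 = {1, 2, 6, 8}  B5 = {1, 4, 7, 8}  B6 = {1, 3, 4, 7}
Tree: B1–B2, B2–B3, B1–B4, B1–B5, B5–B6

Each bag holds 4 vertices, so the decomposition has width 3, which upper-bounds the treewidth. For the lower bound, the 4 vertices {0, 4, 5, 6} are pairwise adjacent, and any tree decomposition puts a clique entirely inside one bag — forcing width ≥ 3. Combining the bounds, tw(G) = 3.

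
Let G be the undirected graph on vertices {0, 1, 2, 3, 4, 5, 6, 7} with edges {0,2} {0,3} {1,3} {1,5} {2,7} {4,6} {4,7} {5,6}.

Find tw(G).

A width-2 tree decomposition is:
Bags: B1 = {1, 5, 6}  B2 = {1, 4, 6}  B3 = {1, 4, 7}  B4 = {1, 2, 7}  B5 = {0, 1, 2}  B6 = {0, 1, 3}
Tree: B1–B2, B2–B3, B3–B4, B4–B5, B5–B6
The largest bag has 3 vertices, giving width 2; this decomposition certifies tw(G) ≤ 2. For the lower bound, G contains the cycle 1–5–6–4–7–2–0–3–1, so G is not a forest; only forests have treewidth ≤ 1, hence tw(G) ≥ 2. Therefore the treewidth is 2.

2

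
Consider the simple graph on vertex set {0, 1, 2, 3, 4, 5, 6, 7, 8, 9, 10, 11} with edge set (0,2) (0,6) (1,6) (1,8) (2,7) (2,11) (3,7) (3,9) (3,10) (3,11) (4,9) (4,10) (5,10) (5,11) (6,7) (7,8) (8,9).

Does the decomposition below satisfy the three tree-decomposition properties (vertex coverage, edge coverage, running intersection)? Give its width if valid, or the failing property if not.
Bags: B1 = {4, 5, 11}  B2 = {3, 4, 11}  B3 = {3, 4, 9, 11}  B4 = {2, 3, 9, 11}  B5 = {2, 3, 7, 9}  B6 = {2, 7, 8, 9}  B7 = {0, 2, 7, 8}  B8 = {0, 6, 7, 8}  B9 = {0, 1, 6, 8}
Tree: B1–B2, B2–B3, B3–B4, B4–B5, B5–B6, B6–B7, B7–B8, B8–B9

A tree decomposition must satisfy three properties: every vertex lies in some bag; for every edge, both endpoints lie together in some bag; and for every vertex, the bags containing it form a connected subtree. Here vertex 10 appears in no bag, so the decomposition is invalid.

No — vertex 10 appears in no bag.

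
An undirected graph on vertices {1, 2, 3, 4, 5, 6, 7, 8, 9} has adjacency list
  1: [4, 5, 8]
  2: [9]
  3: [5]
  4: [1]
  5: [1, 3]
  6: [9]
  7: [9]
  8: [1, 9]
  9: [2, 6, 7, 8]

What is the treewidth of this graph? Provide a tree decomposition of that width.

The largest bag has 2 vertices, giving width 1; this decomposition certifies tw(G) ≤ 1. G has an edge, so its treewidth is at least 1. Combining the bounds, tw(G) = 1.

Treewidth 1.
Bags: B1 = {1, 4}  B2 = {1, 8}  B3 = {8, 9}  B4 = {2, 9}  B5 = {6, 9}  B6 = {1, 5}  B7 = {3, 5}  B8 = {7, 9}
Tree: B1–B2, B2–B3, B3–B4, B3–B5, B1–B6, B6–B7, B4–B8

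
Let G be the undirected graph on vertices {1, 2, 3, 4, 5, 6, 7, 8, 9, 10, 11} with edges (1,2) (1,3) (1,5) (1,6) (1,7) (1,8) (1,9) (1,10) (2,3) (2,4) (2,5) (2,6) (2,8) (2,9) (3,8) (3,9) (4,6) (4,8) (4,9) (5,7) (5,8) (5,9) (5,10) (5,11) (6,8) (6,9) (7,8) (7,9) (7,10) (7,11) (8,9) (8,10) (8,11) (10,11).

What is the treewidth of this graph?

A width-4 tree decomposition is:
Bags: B1 = {1, 5, 7, 8, 9}  B2 = {1, 2, 5, 8, 9}  B3 = {1, 2, 6, 8, 9}  B4 = {2, 4, 6, 8, 9}  B5 = {1, 5, 7, 8, 10}  B6 = {5, 7, 8, 10, 11}  B7 = {1, 2, 3, 8, 9}
Tree: B1–B2, B2–B3, B3–B4, B1–B5, B5–B6, B2–B7
The largest bag has 5 vertices, giving width 4; this decomposition certifies tw(G) ≤ 4. Conversely, {1, 2, 3, 8, 9} is a clique of size 5, and the vertices of any clique must share a bag in every tree decomposition; so some bag has ≥ 5 vertices and tw(G) ≥ 4. Hence tw(G) = 4 exactly.

4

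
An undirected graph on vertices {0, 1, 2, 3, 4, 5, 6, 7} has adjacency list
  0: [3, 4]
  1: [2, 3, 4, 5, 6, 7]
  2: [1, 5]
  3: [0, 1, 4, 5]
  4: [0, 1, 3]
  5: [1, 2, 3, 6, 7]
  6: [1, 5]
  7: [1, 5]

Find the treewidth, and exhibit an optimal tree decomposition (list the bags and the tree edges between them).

Every bag has size at most 3, so the width is 3 − 1 = 2 and tw(G) ≤ 2. For the lower bound, the 3 vertices {0, 3, 4} are pairwise adjacent, and any tree decomposition puts a clique entirely inside one bag — forcing width ≥ 2. The upper and lower bounds meet at 2, so that is the treewidth.

Treewidth 2.
Bags: B1 = {1, 3, 5}  B2 = {1, 5, 7}  B3 = {1, 3, 4}  B4 = {1, 2, 5}  B5 = {0, 3, 4}  B6 = {1, 5, 6}
Tree: B1–B2, B1–B3, B1–B4, B3–B5, B1–B6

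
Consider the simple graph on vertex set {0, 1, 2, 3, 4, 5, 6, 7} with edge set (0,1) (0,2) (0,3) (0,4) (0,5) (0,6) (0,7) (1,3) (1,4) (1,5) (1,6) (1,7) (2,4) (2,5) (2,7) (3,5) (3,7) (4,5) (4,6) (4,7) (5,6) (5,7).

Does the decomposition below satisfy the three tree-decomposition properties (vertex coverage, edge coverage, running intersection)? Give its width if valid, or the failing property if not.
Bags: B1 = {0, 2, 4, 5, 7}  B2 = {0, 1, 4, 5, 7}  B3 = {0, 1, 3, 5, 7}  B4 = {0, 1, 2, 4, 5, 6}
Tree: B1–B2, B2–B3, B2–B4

No — bags containing vertex 2 are not connected in the tree.

A tree decomposition must satisfy three properties: every vertex lies in some bag; for every edge, both endpoints lie together in some bag; and for every vertex, the bags containing it form a connected subtree. Here bags containing vertex 2 are not connected in the tree, so the decomposition is invalid.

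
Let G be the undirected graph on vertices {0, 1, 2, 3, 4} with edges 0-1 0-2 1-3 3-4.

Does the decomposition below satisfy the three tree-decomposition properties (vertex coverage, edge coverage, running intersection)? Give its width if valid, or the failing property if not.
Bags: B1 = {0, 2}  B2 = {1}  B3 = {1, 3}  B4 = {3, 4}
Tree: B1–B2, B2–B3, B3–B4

No — edge (0,1) lies in no bag.

A tree decomposition must satisfy three properties: every vertex lies in some bag; for every edge, both endpoints lie together in some bag; and for every vertex, the bags containing it form a connected subtree. Here edge (0,1) lies in no bag, so the decomposition is invalid.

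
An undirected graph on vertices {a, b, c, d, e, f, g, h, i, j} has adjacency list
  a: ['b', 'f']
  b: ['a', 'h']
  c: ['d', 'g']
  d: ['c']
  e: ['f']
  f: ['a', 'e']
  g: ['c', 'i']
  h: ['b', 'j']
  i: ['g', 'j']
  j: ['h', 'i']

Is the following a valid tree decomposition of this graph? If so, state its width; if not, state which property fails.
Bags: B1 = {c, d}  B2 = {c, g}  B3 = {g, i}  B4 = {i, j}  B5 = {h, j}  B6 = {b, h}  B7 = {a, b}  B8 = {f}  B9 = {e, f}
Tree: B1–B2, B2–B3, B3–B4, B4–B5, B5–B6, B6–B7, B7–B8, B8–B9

A tree decomposition must satisfy three properties: every vertex lies in some bag; for every edge, both endpoints lie together in some bag; and for every vertex, the bags containing it form a connected subtree. Here edge (a,f) lies in no bag, so the decomposition is invalid.

No — edge (a,f) lies in no bag.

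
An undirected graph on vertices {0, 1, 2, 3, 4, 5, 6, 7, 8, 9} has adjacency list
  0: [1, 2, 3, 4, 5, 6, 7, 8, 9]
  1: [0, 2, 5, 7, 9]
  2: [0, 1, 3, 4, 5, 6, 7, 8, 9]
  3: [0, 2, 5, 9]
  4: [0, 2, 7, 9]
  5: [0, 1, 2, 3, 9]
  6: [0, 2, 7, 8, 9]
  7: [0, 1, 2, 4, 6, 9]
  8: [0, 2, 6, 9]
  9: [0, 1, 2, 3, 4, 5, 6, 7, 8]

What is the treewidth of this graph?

A width-4 tree decomposition is:
Bags: B1 = {0, 2, 6, 7, 9}  B2 = {0, 1, 2, 7, 9}  B3 = {0, 1, 2, 5, 9}  B4 = {0, 2, 3, 5, 9}  B5 = {0, 2, 6, 8, 9}  B6 = {0, 2, 4, 7, 9}
Tree: B1–B2, B2–B3, B3–B4, B1–B5, B1–B6
Every bag has size at most 5, so the width is 5 − 1 = 4 and tw(G) ≤ 4. On the other hand G contains the 5-clique {0, 2, 6, 8, 9}. A clique must lie in a single bag of any decomposition, so no decomposition can have width below 4. The upper and lower bounds meet at 4, so that is the treewidth.

4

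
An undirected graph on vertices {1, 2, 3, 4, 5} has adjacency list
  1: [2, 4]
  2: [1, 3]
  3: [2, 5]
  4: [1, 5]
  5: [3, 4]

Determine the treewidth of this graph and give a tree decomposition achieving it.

Treewidth 2.
Bags: B1 = {1, 2, 4}  B2 = {2, 4, 5}  B3 = {2, 3, 5}
Tree: B1–B2, B2–B3

The largest bag has 3 vertices, giving width 2; this decomposition certifies tw(G) ≤ 2. Since 2–1–4–5–3–2 is a cycle in G, G is not acyclic. Forests are exactly the graphs of treewidth ≤ 1, so tw(G) ≥ 2. The upper and lower bounds meet at 2, so that is the treewidth.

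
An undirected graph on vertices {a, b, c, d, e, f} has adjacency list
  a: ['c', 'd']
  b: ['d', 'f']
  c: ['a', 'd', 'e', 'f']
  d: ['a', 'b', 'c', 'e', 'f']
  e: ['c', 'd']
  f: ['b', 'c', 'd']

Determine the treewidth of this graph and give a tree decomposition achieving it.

Treewidth 2.
One such decomposition:
Bags: B1 = {c, d, f}  B2 = {c, d, e}  B3 = {a, c, d}  B4 = {b, d, f}
Tree: B1–B2, B1–B3, B1–B4

The largest bag has 3 vertices, giving width 2; this decomposition certifies tw(G) ≤ 2. On the other hand G contains the 3-clique {c, d, e}. A clique must lie in a single bag of any decomposition, so no decomposition can have width below 2. Therefore the treewidth is 2.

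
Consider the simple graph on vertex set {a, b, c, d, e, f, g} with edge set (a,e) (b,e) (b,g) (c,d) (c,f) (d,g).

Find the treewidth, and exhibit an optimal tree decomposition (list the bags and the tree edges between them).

Each bag holds 2 vertices, so the decomposition has width 1, which upper-bounds the treewidth. Any graph with an edge has treewidth ≥ 1, and G has the edge f–c. The upper and lower bounds meet at 1, so that is the treewidth.

Treewidth 1.
Bags: B1 = {c, f}  B2 = {c, d}  B3 = {d, g}  B4 = {b, g}  B5 = {b, e}  B6 = {a, e}
Tree: B1–B2, B2–B3, B3–B4, B4–B5, B5–B6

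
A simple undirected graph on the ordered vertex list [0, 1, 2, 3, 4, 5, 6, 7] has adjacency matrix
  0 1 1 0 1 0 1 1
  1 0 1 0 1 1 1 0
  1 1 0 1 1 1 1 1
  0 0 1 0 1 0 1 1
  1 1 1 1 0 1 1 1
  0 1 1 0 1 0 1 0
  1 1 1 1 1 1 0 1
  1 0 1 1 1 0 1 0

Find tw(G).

4

A width-4 tree decomposition is:
Bags: B1 = {0, 2, 4, 6, 7}  B2 = {2, 3, 4, 6, 7}  B3 = {0, 1, 2, 4, 6}  B4 = {1, 2, 4, 5, 6}
Tree: B1–B2, B1–B3, B3–B4
Each bag holds 5 vertices, so the decomposition has width 4, which upper-bounds the treewidth. Conversely, {0, 1, 2, 4, 6} is a clique of size 5, and the vertices of any clique must share a bag in every tree decomposition; so some bag has ≥ 5 vertices and tw(G) ≥ 4. Combining the bounds, tw(G) = 4.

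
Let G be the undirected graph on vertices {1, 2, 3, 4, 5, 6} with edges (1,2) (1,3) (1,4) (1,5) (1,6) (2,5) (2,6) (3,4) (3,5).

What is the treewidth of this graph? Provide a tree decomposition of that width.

Each bag holds 3 vertices, so the decomposition has width 2, which upper-bounds the treewidth. Conversely, {1, 2, 5} is a clique of size 3, and the vertices of any clique must share a bag in every tree decomposition; so some bag has ≥ 3 vertices and tw(G) ≥ 2. Hence tw(G) = 2 exactly.

Treewidth 2.
Bags: B1 = {1, 3, 5}  B2 = {1, 2, 5}  B3 = {1, 3, 4}  B4 = {1, 2, 6}
Tree: B1–B2, B1–B3, B2–B4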